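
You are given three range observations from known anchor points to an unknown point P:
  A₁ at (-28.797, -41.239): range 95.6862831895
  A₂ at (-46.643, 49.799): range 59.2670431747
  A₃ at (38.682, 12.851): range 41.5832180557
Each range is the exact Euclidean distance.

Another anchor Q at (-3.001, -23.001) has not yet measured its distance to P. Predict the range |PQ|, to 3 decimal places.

eq1: (x + 28.797)² + (y + 41.239)² = 95.6862831895²
eq2: (x + 46.643)² + (y − 49.799)² = 59.2670431747²
eq3: (x − 38.682)² + (y − 12.851)² = 41.5832180557²
eq1−eq2, eq1−eq3 (x²,y² cancel):
  -35.692·x + 182.076·y = 7768.869904
  134.958·x + 108.180·y = 6558.223762
det = -35.692·108.180 − 182.076·134.958 = -28433.773368
x = (7768.869904·108.180 − 182.076·6558.223762) / -28433.773368 = 12.437983
y = (-35.692·6558.223762 − 7768.869904·134.958) / -28433.773368 = 45.106474
|P − Q| = √((12.437983 − -3.001)² + (45.106474 − -23.001)²) = 69.835451

69.835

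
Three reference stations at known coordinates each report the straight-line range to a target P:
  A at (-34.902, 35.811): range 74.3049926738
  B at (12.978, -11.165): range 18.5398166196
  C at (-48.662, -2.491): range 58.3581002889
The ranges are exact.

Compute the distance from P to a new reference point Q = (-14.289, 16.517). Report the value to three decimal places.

47.645

eq1: (x + 34.902)² + (y − 35.811)² = 74.3049926738²
eq2: (x − 12.978)² + (y + 11.165)² = 18.5398166196²
eq3: (x + 48.662)² + (y + 2.491)² = 58.3581002889²
eq1−eq3, eq1−eq2 (x²,y² cancel):
  -27.520·x − 76.604·y = 1989.182067
  95.760·x − 93.952·y = 2970.015520
det = -27.520·-93.952 − -76.604·95.760 = 9921.158080
x = (1989.182067·-93.952 − -76.604·2970.015520) / 9921.158080 = 4.095030
y = (-27.520·2970.015520 − 1989.182067·95.760) / 9921.158080 = -27.438218
|P − Q| = √((4.095030 − -14.289)² + (-27.438218 − 16.517)²) = 47.644871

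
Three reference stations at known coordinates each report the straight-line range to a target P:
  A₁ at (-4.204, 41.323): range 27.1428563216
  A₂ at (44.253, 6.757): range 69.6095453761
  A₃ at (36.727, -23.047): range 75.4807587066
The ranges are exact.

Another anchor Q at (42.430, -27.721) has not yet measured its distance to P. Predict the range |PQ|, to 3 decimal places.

82.849

eq1: (x + 4.204)² + (y − 41.323)² = 27.1428563216²
eq2: (x − 44.253)² + (y − 6.757)² = 69.6095453761²
eq3: (x − 36.727)² + (y + 23.047)² = 75.4807587066²
eq2−eq3, eq2−eq1 (x²,y² cancel):
  -15.052·x − 59.608·y = -975.804447
  -96.914·x + 69.132·y = 3830.033045
det = -15.052·69.132 − -59.608·-96.914 = -6817.424576
x = (-975.804447·69.132 − -59.608·3830.033045) / -6817.424576 = -23.592677
y = (-15.052·3830.033045 − -975.804447·-96.914) / -6817.424576 = 22.327899
|P − Q| = √((-23.592677 − 42.430)² + (22.327899 − -27.721)²) = 82.848574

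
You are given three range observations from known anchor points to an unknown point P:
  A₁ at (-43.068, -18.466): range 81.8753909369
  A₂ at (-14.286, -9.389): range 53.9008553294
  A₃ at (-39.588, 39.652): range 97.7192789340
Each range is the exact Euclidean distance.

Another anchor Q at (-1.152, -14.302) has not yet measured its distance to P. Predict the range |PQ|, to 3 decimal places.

eq1: (x + 43.068)² + (y + 18.466)² = 81.8753909369²
eq2: (x + 14.286)² + (y + 9.389)² = 53.9008553294²
eq3: (x + 39.588)² + (y − 39.652)² = 97.7192789340²
eq2−eq1, eq2−eq3 (x²,y² cancel):
  -57.564·x − 18.154·y = -1894.674773
  -50.604·x + 98.082·y = -3796.507539
det = -57.564·98.082 − -18.154·-50.604 = -6564.657264
x = (-1894.674773·98.082 − -18.154·-3796.507539) / -6564.657264 = 38.807097
y = (-57.564·-3796.507539 − -1894.674773·-50.604) / -6564.657264 = -18.685520
|P − Q| = √((38.807097 − -1.152)² + (-18.685520 − -14.302)²) = 40.198814

40.199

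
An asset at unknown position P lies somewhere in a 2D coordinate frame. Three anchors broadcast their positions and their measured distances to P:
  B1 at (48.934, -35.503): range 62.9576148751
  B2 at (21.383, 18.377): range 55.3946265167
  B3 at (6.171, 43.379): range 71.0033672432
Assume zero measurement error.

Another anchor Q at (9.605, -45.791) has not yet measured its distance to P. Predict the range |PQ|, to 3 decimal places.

30.844

eq1: (x − 48.934)² + (y + 35.503)² = 62.9576148751²
eq2: (x − 21.383)² + (y − 18.377)² = 55.3946265167²
eq3: (x − 6.171)² + (y − 43.379)² = 71.0033672432²
eq3−eq2, eq3−eq1 (x²,y² cancel):
  30.424·x − 50.004·y = 848.041449
  85.526·x − 157.764·y = 2812.997372
det = 30.424·-157.764 − -50.004·85.526 = -523.169832
x = (848.041449·-157.764 − -50.004·2812.997372) / -523.169832 = -13.132847
y = (30.424·2812.997372 − 848.041449·85.526) / -523.169832 = -24.949908
|P − Q| = √((-13.132847 − 9.605)² + (-24.949908 − -45.791)²) = 30.844137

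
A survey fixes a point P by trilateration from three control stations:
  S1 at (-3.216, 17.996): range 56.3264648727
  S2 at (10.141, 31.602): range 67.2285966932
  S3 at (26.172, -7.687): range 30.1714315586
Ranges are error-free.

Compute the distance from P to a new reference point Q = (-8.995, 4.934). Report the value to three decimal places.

46.729

eq1: (x + 3.216)² + (y − 17.996)² = 56.3264648727²
eq2: (x − 10.141)² + (y − 31.602)² = 67.2285966932²
eq3: (x − 26.172)² + (y + 7.687)² = 30.1714315586²
eq3−eq2, eq3−eq1 (x²,y² cancel):
  -32.062·x + 78.578·y = -3251.906199
  -58.776·x + 51.366·y = -2672.220244
det = -32.062·51.366 − 78.578·-58.776 = 2971.603836
x = (-3251.906199·51.366 − 78.578·-2672.220244) / 2971.603836 = 14.450213
y = (-32.062·-2672.220244 − -3251.906199·-58.776) / 2971.603836 = -35.488349
|P − Q| = √((14.450213 − -8.995)² + (-35.488349 − 4.934)²) = 46.729480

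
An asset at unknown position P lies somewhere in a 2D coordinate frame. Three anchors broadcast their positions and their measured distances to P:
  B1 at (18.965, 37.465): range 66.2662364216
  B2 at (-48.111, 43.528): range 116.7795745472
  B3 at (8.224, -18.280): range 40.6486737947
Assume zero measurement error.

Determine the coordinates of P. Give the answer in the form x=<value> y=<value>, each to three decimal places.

x=48.725 y=-21.743

eq1: (x − 18.965)² + (y − 37.465)² = 66.2662364216²
eq2: (x + 48.111)² + (y − 43.528)² = 116.7795745472²
eq3: (x − 8.224)² + (y + 18.280)² = 40.6486737947²
eq3−eq2, eq3−eq1 (x²,y² cancel):
  -112.670·x + 123.616·y = -8177.591821
  21.482·x + 111.490·y = -1377.394534
det = -112.670·111.490 − 123.616·21.482 = -15217.097212
x = (-8177.591821·111.490 − 123.616·-1377.394534) / -15217.097212 = 48.724911
y = (-112.670·-1377.394534 − -8177.591821·21.482) / -15217.097212 = -21.742785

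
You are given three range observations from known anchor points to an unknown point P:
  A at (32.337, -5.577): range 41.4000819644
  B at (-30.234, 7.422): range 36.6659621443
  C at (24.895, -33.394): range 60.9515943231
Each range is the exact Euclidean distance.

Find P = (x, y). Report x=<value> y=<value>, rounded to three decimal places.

x=2.768 y=23.399

eq1: (x − 32.337)² + (y + 5.577)² = 41.4000819644²
eq2: (x + 30.234)² + (y − 7.422)² = 36.6659621443²
eq3: (x − 24.895)² + (y + 33.394)² = 60.9515943231²
eq2−eq3, eq2−eq1 (x²,y² cancel):
  110.258·x − 81.632·y = -1604.964650
  125.142·x − 25.998·y = -261.970349
det = 110.258·-25.998 − -81.632·125.142 = 7349.104260
x = (-1604.964650·-25.998 − -81.632·-261.970349) / 7349.104260 = 2.767780
y = (110.258·-261.970349 − -1604.964650·125.142) / 7349.104260 = 23.399336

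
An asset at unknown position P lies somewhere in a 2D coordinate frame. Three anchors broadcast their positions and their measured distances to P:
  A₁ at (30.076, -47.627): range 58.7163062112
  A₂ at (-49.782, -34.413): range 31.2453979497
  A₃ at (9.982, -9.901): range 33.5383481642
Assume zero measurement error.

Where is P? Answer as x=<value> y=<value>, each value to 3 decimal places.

eq1: (x − 30.076)² + (y + 47.627)² = 58.7163062112²
eq2: (x + 49.782)² + (y + 34.413)² = 31.2453979497²
eq3: (x − 9.982)² + (y + 9.901)² = 33.5383481642²
eq1−eq2, eq1−eq3 (x²,y² cancel):
  -159.716·x + 26.428·y = 2960.934910
  -40.188·x + 75.452·y = -652.442962
det = -159.716·75.452 − 26.428·-40.188 = -10988.803168
x = (2960.934910·75.452 − 26.428·-652.442962) / -10988.803168 = -21.899675
y = (-159.716·-652.442962 − 2960.934910·-40.188) / -10988.803168 = -20.311551

x=-21.900 y=-20.312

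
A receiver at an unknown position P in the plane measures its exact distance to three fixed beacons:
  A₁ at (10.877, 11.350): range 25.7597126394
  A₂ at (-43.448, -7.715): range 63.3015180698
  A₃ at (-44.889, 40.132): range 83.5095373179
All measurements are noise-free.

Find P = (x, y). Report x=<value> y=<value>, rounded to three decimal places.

eq1: (x − 10.877)² + (y − 11.350)² = 25.7597126394²
eq2: (x + 43.448)² + (y + 7.715)² = 63.3015180698²
eq3: (x + 44.889)² + (y − 40.132)² = 83.5095373179²
eq2−eq3, eq2−eq1 (x²,y² cancel):
  -2.882·x + 95.694·y = -1288.410817
  108.650·x + 38.130·y = 1643.401095
det = -2.882·38.130 − 95.694·108.650 = -10507.043760
x = (-1288.410817·38.130 − 95.694·1643.401095) / -10507.043760 = 19.643083
y = (-2.882·1643.401095 − -1288.410817·108.650) / -10507.043760 = -12.872275

x=19.643 y=-12.872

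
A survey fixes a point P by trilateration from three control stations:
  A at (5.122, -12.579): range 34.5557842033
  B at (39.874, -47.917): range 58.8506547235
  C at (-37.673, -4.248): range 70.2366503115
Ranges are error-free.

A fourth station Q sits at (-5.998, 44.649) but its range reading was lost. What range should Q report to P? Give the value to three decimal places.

50.541

eq1: (x − 5.122)² + (y + 12.579)² = 34.5557842033²
eq2: (x − 39.874)² + (y + 47.917)² = 58.8506547235²
eq3: (x + 37.673)² + (y + 4.248)² = 70.2366503115²
eq3−eq2, eq3−eq1 (x²,y² cancel):
  155.094·x − 87.338·y = 3918.461818
  85.590·x − 16.662·y = 2486.250517
det = 155.094·-16.662 − -87.338·85.590 = 4891.083192
x = (3918.461818·-16.662 − -87.338·2486.250517) / 4891.083192 = 31.047261
y = (155.094·2486.250517 − 3918.461818·85.590) / 4891.083192 = 10.267949
|P − Q| = √((31.047261 − -5.998)² + (10.267949 − 44.649)²) = 50.541152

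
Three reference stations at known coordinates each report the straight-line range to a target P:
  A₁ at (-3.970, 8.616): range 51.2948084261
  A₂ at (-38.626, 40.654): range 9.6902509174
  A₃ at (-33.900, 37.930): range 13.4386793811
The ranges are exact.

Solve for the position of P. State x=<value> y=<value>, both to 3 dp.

x=-47.225 y=36.187

eq1: (x + 3.970)² + (y − 8.616)² = 51.2948084261²
eq2: (x + 38.626)² + (y − 40.654)² = 9.6902509174²
eq3: (x + 33.900)² + (y − 37.930)² = 13.4386793811²
eq1−eq3, eq1−eq2 (x²,y² cancel):
  -59.860·x + 58.628·y = 4948.457812
  -69.312·x + 64.076·y = 5591.975645
det = -59.860·64.076 − 58.628·-69.312 = 228.034576
x = (4948.457812·64.076 − 58.628·5591.975645) / 228.034576 = -47.225142
y = (-59.860·5591.975645 − 4948.457812·-69.312) / 228.034576 = 36.186818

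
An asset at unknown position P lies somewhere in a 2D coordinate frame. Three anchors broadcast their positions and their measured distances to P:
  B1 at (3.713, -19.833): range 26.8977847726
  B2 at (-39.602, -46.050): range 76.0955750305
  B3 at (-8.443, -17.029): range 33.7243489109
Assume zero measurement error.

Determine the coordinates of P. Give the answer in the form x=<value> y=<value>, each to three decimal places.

eq1: (x − 3.713)² + (y + 19.833)² = 26.8977847726²
eq2: (x + 39.602)² + (y + 46.050)² = 76.0955750305²
eq3: (x + 8.443)² + (y + 17.029)² = 33.7243489109²
eq3−eq2, eq3−eq1 (x²,y² cancel):
  -62.318·x − 58.042·y = -1325.555016
  24.312·x − 5.608·y = 459.704052
det = -62.318·-5.608 − -58.042·24.312 = 1760.596448
x = (-1325.555016·-5.608 − -58.042·459.704052) / 1760.596448 = 19.377442
y = (-62.318·459.704052 − -1325.555016·24.312) / 1760.596448 = 2.032866

x=19.377 y=2.033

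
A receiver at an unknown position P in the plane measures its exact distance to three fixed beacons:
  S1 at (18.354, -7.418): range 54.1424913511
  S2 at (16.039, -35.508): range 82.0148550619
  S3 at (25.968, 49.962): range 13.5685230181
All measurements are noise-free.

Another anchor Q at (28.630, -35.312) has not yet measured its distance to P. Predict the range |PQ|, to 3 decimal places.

eq1: (x − 18.354)² + (y + 7.418)² = 54.1424913511²
eq2: (x − 16.039)² + (y + 35.508)² = 82.0148550619²
eq3: (x − 25.968)² + (y − 49.962)² = 13.5685230181²
eq2−eq3, eq2−eq1 (x²,y² cancel):
  19.858·x + 170.940·y = 8194.802517
  4.630·x + 56.180·y = 2668.855536
det = 19.858·56.180 − 170.940·4.630 = 324.170240
x = (8194.802517·56.180 − 170.940·2668.855536) / 324.170240 = 12.863118
y = (19.858·2668.855536 − 8194.802517·4.630) / 324.170240 = 46.445342
|P − Q| = √((12.863118 − 28.630)² + (46.445342 − -35.312)²) = 83.263783

83.264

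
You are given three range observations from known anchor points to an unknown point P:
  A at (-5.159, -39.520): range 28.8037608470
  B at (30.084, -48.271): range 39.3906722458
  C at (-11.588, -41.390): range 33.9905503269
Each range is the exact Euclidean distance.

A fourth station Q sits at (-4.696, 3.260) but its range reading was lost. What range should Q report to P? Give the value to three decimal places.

22.878

eq1: (x + 5.159)² + (y + 39.520)² = 28.8037608470²
eq2: (x − 30.084)² + (y + 48.271)² = 39.3906722458²
eq3: (x + 11.588)² + (y + 41.390)² = 33.9905503269²
eq2−eq1, eq2−eq3 (x²,y² cancel):
  -70.486·x + 17.502·y = -924.722395
  -83.344·x + 13.762·y = -991.455105
det = -70.486·13.762 − 17.502·-83.344 = 488.658356
x = (-924.722395·13.762 − 17.502·-991.455105) / 488.658356 = 9.467591
y = (-70.486·-991.455105 − -924.722395·-83.344) / 488.658356 = -14.706305
|P − Q| = √((9.467591 − -4.696)² + (-14.706305 − 3.260)²) = 22.877837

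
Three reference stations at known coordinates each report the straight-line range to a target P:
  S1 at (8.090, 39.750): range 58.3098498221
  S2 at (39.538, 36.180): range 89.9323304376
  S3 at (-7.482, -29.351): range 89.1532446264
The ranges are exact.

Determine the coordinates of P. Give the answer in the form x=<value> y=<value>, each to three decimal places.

x=-49.430 y=49.317

eq1: (x − 8.090)² + (y − 39.750)² = 58.3098498221²
eq2: (x − 39.538)² + (y − 36.180)² = 89.9323304376²
eq3: (x + 7.482)² + (y + 29.351)² = 89.1532446264²
eq2−eq3, eq2−eq1 (x²,y² cancel):
  -94.040·x − 131.062·y = -1815.261288
  -62.896·x + 7.140·y = 3461.050228
det = -94.040·7.140 − -131.062·-62.896 = -8914.721152
x = (-1815.261288·7.140 − -131.062·3461.050228) / -8914.721152 = -49.429611
y = (-94.040·3461.050228 − -1815.261288·-62.896) / -8914.721152 = 49.317284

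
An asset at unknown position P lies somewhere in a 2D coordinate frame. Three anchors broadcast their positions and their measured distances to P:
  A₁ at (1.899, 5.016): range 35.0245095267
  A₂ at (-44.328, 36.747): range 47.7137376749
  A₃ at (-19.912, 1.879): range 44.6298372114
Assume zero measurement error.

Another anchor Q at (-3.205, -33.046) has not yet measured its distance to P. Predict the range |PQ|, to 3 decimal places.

eq1: (x − 1.899)² + (y − 5.016)² = 35.0245095267²
eq2: (x + 44.328)² + (y − 36.747)² = 47.7137376749²
eq3: (x + 19.912)² + (y − 1.879)² = 44.6298372114²
eq2−eq3, eq2−eq1 (x²,y² cancel):
  48.832·x − 69.736·y = -2630.516815
  92.454·x − 63.462·y = -2236.662641
det = 48.832·-63.462 − -69.736·92.454 = 3348.395760
x = (-2630.516815·-63.462 − -69.736·-2236.662641) / 3348.395760 = 3.273792
y = (48.832·-2236.662641 − -2630.516815·92.454) / 3348.395760 = 40.013517
|P − Q| = √((3.273792 − -3.205)² + (40.013517 − -33.046)²) = 73.346219

73.346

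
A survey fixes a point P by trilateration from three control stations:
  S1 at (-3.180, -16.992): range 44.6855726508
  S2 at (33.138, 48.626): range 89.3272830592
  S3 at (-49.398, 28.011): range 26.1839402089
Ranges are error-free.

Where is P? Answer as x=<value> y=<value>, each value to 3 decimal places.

eq1: (x + 3.180)² + (y + 16.992)² = 44.6855726508²
eq2: (x − 33.138)² + (y − 48.626)² = 89.3272830592²
eq3: (x + 49.398)² + (y − 28.011)² = 26.1839402089²
eq2−eq3, eq2−eq1 (x²,y² cancel):
  -165.072·x − 41.230·y = 7055.928379
  -72.636·x − 131.236·y = 2818.788640
det = -165.072·-131.236 − -41.230·-72.636 = 18668.606712
x = (7055.928379·-131.236 − -41.230·2818.788640) / 18668.606712 = -43.376197
y = (-165.072·2818.788640 − 7055.928379·-72.636) / 18668.606712 = 2.528916

x=-43.376 y=2.529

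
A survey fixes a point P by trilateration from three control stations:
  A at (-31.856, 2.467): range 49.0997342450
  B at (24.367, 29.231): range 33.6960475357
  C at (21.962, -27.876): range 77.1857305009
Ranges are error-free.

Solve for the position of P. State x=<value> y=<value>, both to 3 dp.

eq1: (x + 31.856)² + (y − 2.467)² = 49.0997342450²
eq2: (x − 24.367)² + (y − 29.231)² = 33.6960475357²
eq3: (x − 21.962)² + (y + 27.876)² = 77.1857305009²
eq1−eq2, eq1−eq3 (x²,y² cancel):
  112.446·x + 53.528·y = 1702.671508
  107.636·x − 60.686·y = -3308.343095
det = 112.446·-60.686 − 53.528·107.636 = -12585.437764
x = (1702.671508·-60.686 − 53.528·-3308.343095) / -12585.437764 = -5.860795
y = (112.446·-3308.343095 − 1702.671508·107.636) / -12585.437764 = 44.120730

x=-5.861 y=44.121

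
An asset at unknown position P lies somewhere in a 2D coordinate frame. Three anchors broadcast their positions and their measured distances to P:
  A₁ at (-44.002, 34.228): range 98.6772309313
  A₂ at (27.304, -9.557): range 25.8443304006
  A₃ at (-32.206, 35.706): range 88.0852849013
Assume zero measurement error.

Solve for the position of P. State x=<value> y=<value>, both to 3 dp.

eq1: (x + 44.002)² + (y − 34.228)² = 98.6772309313²
eq2: (x − 27.304)² + (y + 9.557)² = 25.8443304006²
eq3: (x + 32.206)² + (y − 35.706)² = 88.0852849013²
eq3−eq2, eq3−eq1 (x²,y² cancel):
  119.020·x − 90.526·y = 5615.787795
  -23.592·x − 2.956·y = -1182.591372
det = 119.020·-2.956 − -90.526·-23.592 = -2487.512512
x = (5615.787795·-2.956 − -90.526·-1182.591372) / -2487.512512 = 49.710518
y = (119.020·-1182.591372 − 5615.787795·-23.592) / -2487.512512 = 3.322339

x=49.711 y=3.322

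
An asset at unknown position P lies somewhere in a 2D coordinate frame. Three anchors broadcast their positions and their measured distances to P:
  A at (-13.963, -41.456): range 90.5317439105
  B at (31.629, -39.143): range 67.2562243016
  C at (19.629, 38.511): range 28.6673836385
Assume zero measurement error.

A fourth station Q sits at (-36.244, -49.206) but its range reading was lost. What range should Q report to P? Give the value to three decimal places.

111.656

eq1: (x + 13.963)² + (y + 41.456)² = 90.5317439105²
eq2: (x − 31.629)² + (y + 39.143)² = 67.2562243016²
eq3: (x − 19.629)² + (y − 38.511)² = 28.6673836385²
eq2−eq3, eq2−eq1 (x²,y² cancel):
  -24.000·x + 155.308·y = 3037.407495
  -91.184·x − 4.626·y = -4291.599733
det = -24.000·-4.626 − 155.308·-91.184 = 14272.628672
x = (3037.407495·-4.626 − 155.308·-4291.599733) / 14272.628672 = 45.714685
y = (-24.000·-4291.599733 − 3037.407495·-91.184) / 14272.628672 = 26.621680
|P − Q| = √((45.714685 − -36.244)² + (26.621680 − -49.206)²) = 111.656004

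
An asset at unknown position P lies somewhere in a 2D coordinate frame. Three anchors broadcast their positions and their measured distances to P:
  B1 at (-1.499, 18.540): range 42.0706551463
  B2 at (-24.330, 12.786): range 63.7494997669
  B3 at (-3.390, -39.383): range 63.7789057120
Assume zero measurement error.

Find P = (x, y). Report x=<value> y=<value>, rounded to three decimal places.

x=39.244 y=8.053

eq1: (x + 1.499)² + (y − 18.540)² = 42.0706551463²
eq2: (x + 24.330)² + (y − 12.786)² = 63.7494997669²
eq3: (x + 3.390)² + (y + 39.383)² = 63.7789057120²
eq2−eq3, eq2−eq1 (x²,y² cancel):
  41.880·x − 104.338·y = 803.332000
  45.662·x + 11.508·y = 1884.606601
det = 41.880·11.508 − -104.338·45.662 = 5246.236796
x = (803.332000·11.508 − -104.338·1884.606601) / 5246.236796 = 39.243526
y = (41.880·1884.606601 − 803.332000·45.662) / 5246.236796 = 8.052549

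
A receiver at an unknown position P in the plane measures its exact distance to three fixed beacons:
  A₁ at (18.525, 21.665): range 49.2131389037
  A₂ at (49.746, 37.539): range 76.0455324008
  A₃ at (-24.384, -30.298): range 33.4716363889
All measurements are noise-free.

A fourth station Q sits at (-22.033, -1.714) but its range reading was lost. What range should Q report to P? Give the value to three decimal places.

39.683

eq1: (x − 18.525)² + (y − 21.665)² = 49.2131389037²
eq2: (x − 49.746)² + (y − 37.539)² = 76.0455324008²
eq3: (x + 24.384)² + (y + 30.298)² = 33.4716363889²
eq1−eq3, eq1−eq2 (x²,y² cancel):
  -85.818·x − 103.926·y = 2001.583008
  62.442·x + 31.748·y = -289.696770
det = -85.818·31.748 − -103.926·62.442 = 3764.797428
x = (2001.583008·31.748 − -103.926·-289.696770) / 3764.797428 = 8.882080
y = (-85.818·-289.696770 − 2001.583008·62.442) / 3764.797428 = -26.594166
|P − Q| = √((8.882080 − -22.033)² + (-26.594166 − -1.714)²) = 39.683307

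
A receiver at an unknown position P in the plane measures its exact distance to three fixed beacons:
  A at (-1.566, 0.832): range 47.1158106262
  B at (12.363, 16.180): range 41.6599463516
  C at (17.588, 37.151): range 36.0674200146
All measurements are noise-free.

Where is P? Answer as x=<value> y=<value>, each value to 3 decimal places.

eq1: (x + 1.566)² + (y − 0.832)² = 47.1158106262²
eq2: (x − 12.363)² + (y − 16.180)² = 41.6599463516²
eq3: (x − 17.588)² + (y − 37.151)² = 36.0674200146²
eq3−eq2, eq3−eq1 (x²,y² cancel):
  -10.450·x − 41.942·y = -1709.590720
  -38.308·x − 72.638·y = -2605.430789
det = -10.450·-72.638 − -41.942·-38.308 = -847.647036
x = (-1709.590720·-72.638 − -41.942·-2605.430789) / -847.647036 = -17.583112
y = (-10.450·-2605.430789 − -1709.590720·-38.308) / -847.647036 = 45.141725

x=-17.583 y=45.142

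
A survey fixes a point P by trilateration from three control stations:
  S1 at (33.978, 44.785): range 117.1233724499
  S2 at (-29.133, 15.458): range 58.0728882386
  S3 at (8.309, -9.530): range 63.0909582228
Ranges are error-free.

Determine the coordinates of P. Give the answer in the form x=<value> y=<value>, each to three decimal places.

eq1: (x − 33.978)² + (y − 44.785)² = 117.1233724499²
eq2: (x + 29.133)² + (y − 15.458)² = 58.0728882386²
eq3: (x − 8.309)² + (y + 9.530)² = 63.0909582228²
eq2−eq3, eq2−eq1 (x²,y² cancel):
  74.884·x − 49.976·y = -1535.829733
  126.222·x + 58.654·y = -8272.904770
det = 74.884·58.654 − -49.976·126.222 = 10700.316808
x = (-1535.829733·58.654 − -49.976·-8272.904770) / 10700.316808 = -47.057415
y = (74.884·-8272.904770 − -1535.829733·126.222) / 10700.316808 = -39.779448

x=-47.057 y=-39.779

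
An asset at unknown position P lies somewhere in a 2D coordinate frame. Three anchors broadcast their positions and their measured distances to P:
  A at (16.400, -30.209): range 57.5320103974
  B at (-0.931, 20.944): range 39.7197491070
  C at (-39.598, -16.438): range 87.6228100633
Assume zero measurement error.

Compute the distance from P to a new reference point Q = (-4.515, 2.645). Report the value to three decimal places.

eq1: (x − 16.400)² + (y + 30.209)² = 57.5320103974²
eq2: (x + 0.931)² + (y − 20.944)² = 39.7197491070²
eq3: (x + 39.598)² + (y + 16.438)² = 87.6228100633²
eq3−eq1, eq3−eq2 (x²,y² cancel):
  111.996·x − 27.542·y = 3711.158856
  77.334·x + 74.764·y = 4701.406823
det = 111.996·74.764 − -27.542·77.334 = 10503.201972
x = (3711.158856·74.764 − -27.542·4701.406823) / 10503.201972 = 38.745064
y = (111.996·4701.406823 − 3711.158856·77.334) / 10503.201972 = 22.806378
|P − Q| = √((38.745064 − -4.515)² + (22.806378 − 2.645)²) = 47.727500

47.728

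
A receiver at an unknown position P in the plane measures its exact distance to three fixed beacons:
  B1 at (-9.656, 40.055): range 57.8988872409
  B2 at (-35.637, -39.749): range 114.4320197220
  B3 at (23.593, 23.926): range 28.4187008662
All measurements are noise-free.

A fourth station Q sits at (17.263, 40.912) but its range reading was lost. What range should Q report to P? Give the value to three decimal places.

31.073

eq1: (x + 9.656)² + (y − 40.055)² = 57.8988872409²
eq2: (x + 35.637)² + (y + 39.749)² = 114.4320197220²
eq3: (x − 23.593)² + (y − 23.926)² = 28.4187008662²
eq2−eq1, eq2−eq3 (x²,y² cancel):
  51.962·x + 159.608·y = 8590.068585
  118.460·x + 127.350·y = 10566.168934
det = 51.962·127.350 − 159.608·118.460 = -12289.802980
x = (8590.068585·127.350 − 159.608·10566.168934) / -12289.802980 = 48.210688
y = (51.962·10566.168934 − 8590.068585·118.460) / -12289.802980 = 38.124310
|P − Q| = √((48.210688 − 17.263)² + (38.124310 − 40.912)²) = 31.072988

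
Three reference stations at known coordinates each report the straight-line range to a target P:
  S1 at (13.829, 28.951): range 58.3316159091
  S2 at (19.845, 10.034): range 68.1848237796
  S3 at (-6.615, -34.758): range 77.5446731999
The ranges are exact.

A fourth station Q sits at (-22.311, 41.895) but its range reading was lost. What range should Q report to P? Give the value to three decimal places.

eq1: (x − 13.829)² + (y − 28.951)² = 58.3316159091²
eq2: (x − 19.845)² + (y − 10.034)² = 68.1848237796²
eq3: (x + 6.615)² + (y + 34.758)² = 77.5446731999²
eq1−eq3, eq1−eq2 (x²,y² cancel):
  -40.888·x − 127.418·y = -2388.123780
  12.032·x − 37.834·y = -1781.489240
det = -40.888·-37.834 − -127.418·12.032 = 3080.049968
x = (-2388.123780·-37.834 − -127.418·-1781.489240) / 3080.049968 = -44.363410
y = (-40.888·-1781.489240 − -2388.123780·12.032) / 3080.049968 = 32.978503
|P − Q| = √((-44.363410 − -22.311)² + (32.978503 − 41.895)²) = 23.786818

23.787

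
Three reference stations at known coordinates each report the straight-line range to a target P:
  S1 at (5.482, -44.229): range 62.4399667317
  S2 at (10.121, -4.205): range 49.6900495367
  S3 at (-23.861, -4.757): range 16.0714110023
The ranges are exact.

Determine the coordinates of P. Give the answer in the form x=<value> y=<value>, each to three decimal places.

x=-39.458 y=-0.880

eq1: (x − 5.482)² + (y + 44.229)² = 62.4399667317²
eq2: (x − 10.121)² + (y + 4.205)² = 49.6900495367²
eq3: (x + 23.861)² + (y + 4.757)² = 16.0714110023²
eq2−eq1, eq2−eq3 (x²,y² cancel):
  -9.278·x − 80.048·y = 436.491677
  -67.964·x − 1.104·y = 2682.670475
det = -9.278·-1.104 − -80.048·-67.964 = -5430.139360
x = (436.491677·-1.104 − -80.048·2682.670475) / -5430.139360 = -39.457647
y = (-9.278·2682.670475 − 436.491677·-67.964) / -5430.139360 = -0.879518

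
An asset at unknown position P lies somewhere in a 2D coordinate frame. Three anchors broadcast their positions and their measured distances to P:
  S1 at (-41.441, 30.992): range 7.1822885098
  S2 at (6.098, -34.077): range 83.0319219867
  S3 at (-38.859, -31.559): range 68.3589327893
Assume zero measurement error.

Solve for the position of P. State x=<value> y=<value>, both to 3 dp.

eq1: (x + 41.441)² + (y − 30.992)² = 7.1822885098²
eq2: (x − 6.098)² + (y + 34.077)² = 83.0319219867²
eq3: (x + 38.859)² + (y + 31.559)² = 68.3589327893²
eq3−eq2, eq3−eq1 (x²,y² cancel):
  89.914·x − 5.036·y = -3528.921206
  -5.164·x + 125.102·y = 4793.226607
det = 89.914·125.102 − -5.036·-5.164 = 11222.415324
x = (-3528.921206·125.102 − -5.036·4793.226607) / 11222.415324 = -37.187753
y = (89.914·4793.226607 − -3528.921206·-5.164) / 11222.415324 = 36.779500

x=-37.188 y=36.780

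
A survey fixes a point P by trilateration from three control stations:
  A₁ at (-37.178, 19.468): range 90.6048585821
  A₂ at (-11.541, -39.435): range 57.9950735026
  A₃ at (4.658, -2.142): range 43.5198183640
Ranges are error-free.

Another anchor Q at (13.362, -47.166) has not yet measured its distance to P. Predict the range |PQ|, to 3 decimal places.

39.659

eq1: (x + 37.178)² + (y − 19.468)² = 90.6048585821²
eq2: (x + 11.541)² + (y + 39.435)² = 57.9950735026²
eq3: (x − 4.658)² + (y + 2.142)² = 43.5198183640²
eq2−eq1, eq2−eq3 (x²,y² cancel):
  -51.274·x + 117.806·y = -4772.919046
  32.398·x + 74.586·y = -192.574818
det = -51.274·74.586 − 117.806·32.398 = -7641.001352
x = (-4772.919046·74.586 − 117.806·-192.574818) / -7641.001352 = 43.620784
y = (-51.274·-192.574818 − -4772.919046·32.398) / -7641.001352 = -21.529523
|P − Q| = √((43.620784 − 13.362)² + (-21.529523 − -47.166)²) = 39.658832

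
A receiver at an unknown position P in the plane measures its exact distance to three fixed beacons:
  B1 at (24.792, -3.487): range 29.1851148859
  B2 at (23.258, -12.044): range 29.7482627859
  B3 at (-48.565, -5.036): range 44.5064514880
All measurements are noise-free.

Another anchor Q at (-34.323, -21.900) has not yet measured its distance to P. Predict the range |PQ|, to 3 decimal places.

36.751

eq1: (x − 24.792)² + (y + 3.487)² = 29.1851148859²
eq2: (x − 23.258)² + (y + 12.044)² = 29.7482627859²
eq3: (x + 48.565)² + (y + 5.036)² = 44.5064514880²
eq1−eq2, eq1−eq3 (x²,y² cancel):
  -3.068·x − 17.114·y = 26.001859
  -146.714·x − 3.098·y = 628.064795
det = -3.068·-3.098 − -17.114·-146.714 = -2501.358732
x = (26.001859·-3.098 − -17.114·628.064795) / -2501.358732 = -4.264941
y = (-3.068·628.064795 − 26.001859·-146.714) / -2501.358732 = -0.754763
|P − Q| = √((-4.264941 − -34.323)² + (-0.754763 − -21.900)²) = 36.750618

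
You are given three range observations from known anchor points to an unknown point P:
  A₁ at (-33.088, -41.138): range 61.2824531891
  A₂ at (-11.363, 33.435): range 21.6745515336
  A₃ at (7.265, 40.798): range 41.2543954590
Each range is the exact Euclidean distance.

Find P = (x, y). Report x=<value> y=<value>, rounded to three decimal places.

x=-28.340 y=19.960

eq1: (x + 33.088)² + (y + 41.138)² = 61.2824531891²
eq2: (x + 11.363)² + (y − 33.435)² = 21.6745515336²
eq3: (x − 7.265)² + (y − 40.798)² = 41.2543954590²
eq2−eq3, eq2−eq1 (x²,y² cancel):
  37.256·x + 14.726·y = -761.898926
  -43.450·x − 149.146·y = -1745.619091
det = 37.256·-149.146 − 14.726·-43.450 = -4916.738676
x = (-761.898926·-149.146 − 14.726·-1745.619091) / -4916.738676 = -28.339957
y = (37.256·-1745.619091 − -761.898926·-43.450) / -4916.738676 = 19.960242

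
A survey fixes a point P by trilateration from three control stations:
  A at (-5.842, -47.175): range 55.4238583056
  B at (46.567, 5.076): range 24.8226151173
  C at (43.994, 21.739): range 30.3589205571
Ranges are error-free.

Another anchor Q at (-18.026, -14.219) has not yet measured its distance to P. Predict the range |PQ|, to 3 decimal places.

42.835

eq1: (x + 5.842)² + (y + 47.175)² = 55.4238583056²
eq2: (x − 46.567)² + (y − 5.076)² = 24.8226151173²
eq3: (x − 43.994)² + (y − 21.739)² = 30.3589205571²
eq1−eq3, eq1−eq2 (x²,y² cancel):
  99.672·x + 137.828·y = 2298.586580
  104.818·x + 104.502·y = 2390.283524
det = 99.672·104.502 − 137.828·104.818 = -4030.931960
x = (2298.586580·104.502 − 137.828·2390.283524) / -4030.931960 = 22.139074
y = (99.672·2390.283524 − 2298.586580·104.818) / -4030.931960 = 0.667069
|P − Q| = √((22.139074 − -18.026)² + (0.667069 − -14.219)²) = 42.834895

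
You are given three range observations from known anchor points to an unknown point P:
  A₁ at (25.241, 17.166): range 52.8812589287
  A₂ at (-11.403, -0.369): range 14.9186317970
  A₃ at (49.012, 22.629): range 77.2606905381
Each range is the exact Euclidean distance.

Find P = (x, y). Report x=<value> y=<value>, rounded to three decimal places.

eq1: (x − 25.241)² + (y − 17.166)² = 52.8812589287²
eq2: (x + 11.403)² + (y + 0.369)² = 14.9186317970²
eq3: (x − 49.012)² + (y − 22.629)² = 77.2606905381²
eq2−eq3, eq2−eq1 (x²,y² cancel):
  120.830·x + 45.996·y = -2962.565513
  73.288·x + 35.070·y = -1772.246904
det = 120.830·35.070 − 45.996·73.288 = 866.553252
x = (-2962.565513·35.070 − 45.996·-1772.246904) / 866.553252 = -25.827500
y = (120.830·-1772.246904 − -2962.565513·73.288) / 866.553252 = 3.438805

x=-25.827 y=3.439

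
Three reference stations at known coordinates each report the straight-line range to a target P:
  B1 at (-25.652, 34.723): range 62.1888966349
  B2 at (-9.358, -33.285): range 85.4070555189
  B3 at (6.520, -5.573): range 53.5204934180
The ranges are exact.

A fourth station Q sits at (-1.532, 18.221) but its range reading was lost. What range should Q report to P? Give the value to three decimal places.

eq1: (x + 25.652)² + (y − 34.723)² = 62.1888966349²
eq2: (x + 9.358)² + (y + 33.285)² = 85.4070555189²
eq3: (x − 6.520)² + (y + 5.573)² = 53.5204934180²
eq3−eq1, eq3−eq2 (x²,y² cancel):
  -64.344·x + 80.592·y = 787.127455
  -31.756·x − 55.424·y = -3308.027257
det = -64.344·-55.424 − 80.592·-31.756 = 6125.481408
x = (787.127455·-55.424 − 80.592·-3308.027257) / 6125.481408 = 36.401185
y = (-64.344·-3308.027257 − 787.127455·-31.756) / 6125.481408 = 38.829230
|P − Q| = √((36.401185 − -1.532)² + (38.829230 − 18.221)²) = 43.169731

43.170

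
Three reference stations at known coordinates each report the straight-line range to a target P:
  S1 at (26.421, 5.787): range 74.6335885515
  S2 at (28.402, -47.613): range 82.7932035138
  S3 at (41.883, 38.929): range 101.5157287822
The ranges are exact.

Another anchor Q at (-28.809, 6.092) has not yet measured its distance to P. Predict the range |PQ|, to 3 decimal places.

eq1: (x − 26.421)² + (y − 5.787)² = 74.6335885515²
eq2: (x − 28.402)² + (y + 47.613)² = 82.7932035138²
eq3: (x − 41.883)² + (y − 38.929)² = 101.5157287822²
eq3−eq1, eq3−eq2 (x²,y² cancel):
  -30.924·x − 66.284·y = 2197.176530
  -26.962·x − 173.084·y = 3254.747285
det = -30.924·-173.084 − -66.284·-26.962 = 3565.300408
x = (2197.176530·-173.084 − -66.284·3254.747285) / 3565.300408 = -46.155559
y = (-30.924·3254.747285 − 2197.176530·-26.962) / 3565.300408 = -11.614598
|P − Q| = √((-46.155559 − -28.809)² + (-11.614598 − 6.092)²) = 24.787633

24.788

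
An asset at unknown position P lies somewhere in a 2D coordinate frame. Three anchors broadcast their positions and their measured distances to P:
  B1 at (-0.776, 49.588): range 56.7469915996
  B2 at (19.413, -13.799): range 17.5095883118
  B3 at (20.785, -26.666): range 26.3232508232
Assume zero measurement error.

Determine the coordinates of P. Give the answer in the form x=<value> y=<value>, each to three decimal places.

eq1: (x + 0.776)² + (y − 49.588)² = 56.7469915996²
eq2: (x − 19.413)² + (y + 13.799)² = 17.5095883118²
eq3: (x − 20.785)² + (y + 26.666)² = 26.3232508232²
eq1−eq3, eq1−eq2 (x²,y² cancel):
  43.122·x − 152.508·y = 1210.827383
  40.378·x − 126.774·y = 1021.340423
det = 43.122·-126.774 − -152.508·40.378 = 691.219596
x = (1210.827383·-126.774 − -152.508·1021.340423) / 691.219596 = 3.271254
y = (43.122·1021.340423 − 1210.827383·40.378) / 691.219596 = -7.014480

x=3.271 y=-7.014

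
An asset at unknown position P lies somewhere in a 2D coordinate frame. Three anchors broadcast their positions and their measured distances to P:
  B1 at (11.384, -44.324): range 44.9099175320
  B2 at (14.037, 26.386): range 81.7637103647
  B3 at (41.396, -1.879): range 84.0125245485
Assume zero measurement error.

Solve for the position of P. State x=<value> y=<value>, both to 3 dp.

x=-33.341 y=-40.252

eq1: (x − 11.384)² + (y + 44.324)² = 44.9099175320²
eq2: (x − 14.037)² + (y − 26.386)² = 81.7637103647²
eq3: (x − 41.396)² + (y + 1.879)² = 84.0125245485²
eq1−eq2, eq1−eq3 (x²,y² cancel):
  5.306·x + 141.420·y = -5869.357707
  60.024·x + 84.890·y = -5418.256563
det = 5.306·84.890 − 141.420·60.024 = -8038.167740
x = (-5869.357707·84.890 − 141.420·-5418.256563) / -8038.167740 = -33.340940
y = (5.306·-5418.256563 − -5869.357707·60.024) / -8038.167740 = -40.252091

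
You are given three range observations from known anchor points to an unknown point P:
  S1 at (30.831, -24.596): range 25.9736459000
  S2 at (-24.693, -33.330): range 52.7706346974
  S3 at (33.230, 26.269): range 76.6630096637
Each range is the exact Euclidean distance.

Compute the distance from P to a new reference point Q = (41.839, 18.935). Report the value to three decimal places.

eq1: (x − 30.831)² + (y + 24.596)² = 25.9736459000²
eq2: (x + 24.693)² + (y + 33.330)² = 52.7706346974²
eq3: (x − 33.230)² + (y − 26.269)² = 76.6630096637²
eq3−eq2, eq3−eq1 (x²,y² cancel):
  -115.846·x − 119.198·y = 3018.817052
  -4.798·x − 101.730·y = 4963.807285
det = -115.846·-101.730 − -119.198·-4.798 = 11213.101576
x = (3018.817052·-101.730 − -119.198·4963.807285) / 11213.101576 = 25.378495
y = (-115.846·4963.807285 − 3018.817052·-4.798) / 11213.101576 = -49.990891
|P − Q| = √((25.378495 − 41.839)² + (-49.990891 − 18.935)²) = 70.864142

70.864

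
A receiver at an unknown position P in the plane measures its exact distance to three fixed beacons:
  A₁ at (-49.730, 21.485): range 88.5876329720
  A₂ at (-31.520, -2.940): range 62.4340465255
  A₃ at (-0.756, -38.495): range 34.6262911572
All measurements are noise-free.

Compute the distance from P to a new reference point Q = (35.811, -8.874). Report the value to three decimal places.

13.315

eq1: (x + 49.730)² + (y − 21.485)² = 88.5876329720²
eq2: (x + 31.520)² + (y + 2.940)² = 62.4340465255²
eq3: (x + 0.756)² + (y + 38.495)² = 34.6262911572²
eq2−eq1, eq2−eq3 (x²,y² cancel):
  -36.420·x + 48.850·y = -2017.234425
  61.528·x − 71.110·y = 3179.312687
det = -36.420·-71.110 − 48.850·61.528 = -415.816600
x = (-2017.234425·-71.110 − 48.850·3179.312687) / -415.816600 = 28.531532
y = (-36.420·3179.312687 − -2017.234425·61.528) / -415.816600 = -20.022846
|P − Q| = √((28.531532 − 35.811)² + (-20.022846 − -8.874)²) = 13.314932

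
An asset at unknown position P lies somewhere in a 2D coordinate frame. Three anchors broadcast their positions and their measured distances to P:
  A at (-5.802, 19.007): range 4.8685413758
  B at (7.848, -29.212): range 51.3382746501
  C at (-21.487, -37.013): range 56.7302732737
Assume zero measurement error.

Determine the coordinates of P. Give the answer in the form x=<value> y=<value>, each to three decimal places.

x=-10.659 y=18.674

eq1: (x + 5.802)² + (y − 19.007)² = 4.8685413758²
eq2: (x − 7.848)² + (y + 29.212)² = 51.3382746501²
eq3: (x + 21.487)² + (y + 37.013)² = 56.7302732737²
eq3−eq2, eq3−eq1 (x²,y² cancel):
  58.670·x + 15.602·y = -334.015828
  31.370·x + 112.040·y = 1757.897126
det = 58.670·112.040 − 15.602·31.370 = 6083.952060
x = (-334.015828·112.040 − 15.602·1757.897126) / 6083.952060 = -10.659164
y = (58.670·1757.897126 − -334.015828·31.370) / 6083.952060 = 18.674358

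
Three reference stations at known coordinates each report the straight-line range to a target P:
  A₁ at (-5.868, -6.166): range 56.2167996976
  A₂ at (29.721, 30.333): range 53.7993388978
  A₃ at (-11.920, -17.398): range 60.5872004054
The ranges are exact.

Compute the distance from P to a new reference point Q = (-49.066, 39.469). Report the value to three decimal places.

114.377

eq1: (x + 5.868)² + (y + 6.166)² = 56.2167996976²
eq2: (x − 29.721)² + (y − 30.333)² = 53.7993388978²
eq3: (x + 11.920)² + (y + 17.398)² = 60.5872004054²
eq2−eq3, eq2−eq1 (x²,y² cancel):
  -83.282·x − 95.462·y = -2135.091913
  -71.178·x − 72.998·y = -1996.935452
det = -83.282·-72.998 − -95.462·-71.178 = -715.374800
x = (-2135.091913·-72.998 − -95.462·-1996.935452) / -715.374800 = 48.609502
y = (-83.282·-1996.935452 − -2135.091913·-71.178) / -715.374800 = -20.041531
|P − Q| = √((48.609502 − -49.066)² + (-20.041531 − 39.469)²) = 114.376601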